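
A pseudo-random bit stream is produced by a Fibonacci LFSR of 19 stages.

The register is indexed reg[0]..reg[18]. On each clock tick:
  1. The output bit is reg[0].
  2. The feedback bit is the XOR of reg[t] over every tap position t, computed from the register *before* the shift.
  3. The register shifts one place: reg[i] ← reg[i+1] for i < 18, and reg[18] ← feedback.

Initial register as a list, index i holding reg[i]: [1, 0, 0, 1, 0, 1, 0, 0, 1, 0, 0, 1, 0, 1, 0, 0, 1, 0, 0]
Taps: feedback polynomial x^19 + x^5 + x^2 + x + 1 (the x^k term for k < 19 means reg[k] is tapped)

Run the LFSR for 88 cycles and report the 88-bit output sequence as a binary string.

tick  register→output (feedback)
  0  1001010010010100100→1 (0)
  1  0010100100101001000→0 (1)
  2  0101001001010010001→0 (1)
  3  1010010010100100011→1 (1)
  4  0100100101001000111→0 (1)
  5  1001001010010001111→1 (1)
  6  0010010100100011111→0 (0)
  7  0100101001000111110→0 (1)
  8  1001010010001111101→1 (0)
  9  0010100100011111010→0 (1)
 10  0101001000111110101→0 (1)
 11  1010010001111101011→1 (1)
 12  0100100011111010111→0 (1)
 13  1001000111110101111→1 (1)
 14  0010001111101011111→0 (1)
 15  0100011111010111111→0 (0)
 16  1000111110101111110→1 (0)
 17  0001111101011111100→0 (1)
 18  0011111010111111001→0 (0)
 19  0111110101111110010→0 (1)
 20  1111101011111100101→1 (1)
 21  1111010111111001011→1 (0)
 22  1110101111110010110→1 (1)
 23  1101011111100101101→1 (1)
 24  1010111111001011011→1 (1)
 25  0101111110010110111→0 (0)
 26  1011111100101101110→1 (1)
 27  0111111001011011101→0 (1)
 28  1111110010110111011→1 (0)
 29  1111100101101110110→1 (1)
 30  1111001011011101101→1 (1)
 31  1110010110111011011→1 (0)
 32  1100101101110110110→1 (0)
 33  1001011011101101100→1 (0)
 34  0010110111011011000→0 (0)
 35  0101101110110110000→0 (1)
 36  1011011101101100001→1 (1)
 37  0110111011011000011→0 (1)
 38  1101110110110000111→1 (1)
 39  1011101101100001111→1 (0)
 40  0111011011000011110→0 (1)
 41  1110110110000111101→1 (0)
 42  1101101100001111010→1 (0)
 43  1011011000011110100→1 (1)
 44  0110110000111101001→0 (1)
 45  1101100001111010011→1 (0)
 46  1011000011110100110→1 (0)
 47  0110000111101001100→0 (0)
 48  1100001111010011000→1 (0)
 49  1000011110100110000→1 (0)
 50  0000111101001100000→0 (1)
 51  0001111010011000001→0 (1)
 52  0011110100110000011→0 (0)
 53  0111101001100000110→0 (0)
 54  1111010011000001100→1 (0)
 55  1110100110000011000→1 (1)
 56  1101001100000110001→1 (0)
 57  1010011000001100010→1 (1)
 58  0100110000011000101→0 (0)
 59  1001100000110001010→1 (1)
 60  0011000001100010101→0 (1)
 61  0110000011000101011→0 (0)
 62  1100000110001010110→1 (0)
 63  1000001100010101100→1 (1)
 64  0000011000101011001→0 (1)
 65  0000110001010110011→0 (1)
 66  0001100010101100111→0 (0)
 67  0011000101011001110→0 (1)
 68  0110001010110011101→0 (0)
 69  1100010101100111010→1 (1)
 70  1000101011001110101→1 (1)
 71  0001010110011101011→0 (1)
 72  0010101100111010111→0 (1)
 73  0101011001110101111→0 (0)
 74  1010110011101011110→1 (1)
 75  0101100111010111101→0 (1)
 76  1011001110101111011→1 (0)
 77  0110011101011110110→0 (1)
 78  1100111010111101101→1 (1)
 79  1001110101111011011→1 (0)
 80  0011101011110110110→0 (1)
 81  0111010111101101101→0 (1)
 82  1110101111011011011→1 (1)
 83  1101011110110110111→1 (1)
 84  1010111101101101111→1 (1)
 85  0101111011011011111→0 (0)
 86  1011110110110111110→1 (1)
 87  0111101101101111101→0 (0)

1001010010010100100011111010111111001011011101101100001111010011000001100010101100111010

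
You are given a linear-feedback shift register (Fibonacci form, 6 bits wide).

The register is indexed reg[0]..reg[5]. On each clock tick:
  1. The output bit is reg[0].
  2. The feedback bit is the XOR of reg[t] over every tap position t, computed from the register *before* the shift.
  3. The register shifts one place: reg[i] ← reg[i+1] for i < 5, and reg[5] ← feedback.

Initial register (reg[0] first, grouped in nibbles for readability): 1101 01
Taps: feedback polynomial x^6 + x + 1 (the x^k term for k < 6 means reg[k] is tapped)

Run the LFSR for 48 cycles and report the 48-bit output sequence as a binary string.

110101011111100000100001100010100111101000111001

step | reg (before) | out | fb
   0 | 110101 | 1 | 0
   1 | 101010 | 1 | 1
   2 | 010101 | 0 | 1
   3 | 101011 | 1 | 1
   4 | 010111 | 0 | 1
   5 | 101111 | 1 | 1
   6 | 011111 | 0 | 1
   7 | 111111 | 1 | 0
   8 | 111110 | 1 | 0
   9 | 111100 | 1 | 0
  10 | 111000 | 1 | 0
  11 | 110000 | 1 | 0
  12 | 100000 | 1 | 1
  13 | 000001 | 0 | 0
  14 | 000010 | 0 | 0
  15 | 000100 | 0 | 0
  16 | 001000 | 0 | 0
  17 | 010000 | 0 | 1
  18 | 100001 | 1 | 1
  19 | 000011 | 0 | 0
  20 | 000110 | 0 | 0
  21 | 001100 | 0 | 0
  22 | 011000 | 0 | 1
  23 | 110001 | 1 | 0
  24 | 100010 | 1 | 1
  25 | 000101 | 0 | 0
  26 | 001010 | 0 | 0
  27 | 010100 | 0 | 1
  28 | 101001 | 1 | 1
  29 | 010011 | 0 | 1
  30 | 100111 | 1 | 1
  31 | 001111 | 0 | 0
  32 | 011110 | 0 | 1
  33 | 111101 | 1 | 0
  34 | 111010 | 1 | 0
  35 | 110100 | 1 | 0
  36 | 101000 | 1 | 1
  37 | 010001 | 0 | 1
  38 | 100011 | 1 | 1
  39 | 000111 | 0 | 0
  40 | 001110 | 0 | 0
  41 | 011100 | 0 | 1
  42 | 111001 | 1 | 0
  43 | 110010 | 1 | 0
  44 | 100100 | 1 | 1
  45 | 001001 | 0 | 0
  46 | 010010 | 0 | 1
  47 | 100101 | 1 | 1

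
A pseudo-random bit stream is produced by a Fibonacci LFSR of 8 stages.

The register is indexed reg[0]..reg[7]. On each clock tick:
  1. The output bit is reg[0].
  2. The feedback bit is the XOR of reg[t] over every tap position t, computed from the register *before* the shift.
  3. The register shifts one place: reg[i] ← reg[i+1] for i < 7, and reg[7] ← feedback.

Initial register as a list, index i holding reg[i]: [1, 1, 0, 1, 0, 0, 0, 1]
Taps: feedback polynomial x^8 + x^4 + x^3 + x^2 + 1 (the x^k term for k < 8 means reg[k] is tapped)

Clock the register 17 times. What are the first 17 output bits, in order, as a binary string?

tick  register→output (feedback)
  0  11010001→1 (0)
  1  10100010→1 (0)
  2  01000100→0 (0)
  3  10001000→1 (0)
  4  00010000→0 (1)
  5  00100001→0 (1)
  6  01000011→0 (0)
  7  10000110→1 (1)
  8  00001101→0 (1)
  9  00011011→0 (0)
 10  00110110→0 (0)
 11  01101100→0 (0)
 12  11011000→1 (1)
 13  10110001→1 (1)
 14  01100011→0 (1)
 15  11000111→1 (1)
 16  10001111→1 (0)

11010001000011011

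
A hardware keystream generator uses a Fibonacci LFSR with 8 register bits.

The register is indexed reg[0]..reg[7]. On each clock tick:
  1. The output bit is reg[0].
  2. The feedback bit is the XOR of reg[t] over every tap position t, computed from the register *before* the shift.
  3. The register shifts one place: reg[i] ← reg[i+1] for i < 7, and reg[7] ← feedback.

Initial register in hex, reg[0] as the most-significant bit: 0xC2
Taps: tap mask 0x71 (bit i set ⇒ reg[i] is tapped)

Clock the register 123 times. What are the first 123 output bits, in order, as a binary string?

k : reg_k → out_k, fb_k
0: 11000010 → 1, fb=0
1: 10000100 → 1, fb=0
2: 00001000 → 0, fb=1
3: 00010001 → 0, fb=0
4: 00100010 → 0, fb=1
5: 01000101 → 0, fb=1
6: 10001011 → 1, fb=1
7: 00010111 → 0, fb=0
8: 00101110 → 0, fb=1
9: 01011101 → 0, fb=0
10: 10111010 → 1, fb=1
11: 01110101 → 0, fb=1
12: 11101011 → 1, fb=1
13: 11010111 → 1, fb=1
14: 10101111 → 1, fb=0
15: 01011110 → 0, fb=1
16: 10111101 → 1, fb=1
17: 01111011 → 0, fb=0
18: 11110110 → 1, fb=1
19: 11101101 → 1, fb=1
20: 11011011 → 1, fb=1
21: 10110111 → 1, fb=1
22: 01101111 → 0, fb=1
23: 11011111 → 1, fb=0
24: 10111110 → 1, fb=0
25: 01111100 → 0, fb=0
26: 11111000 → 1, fb=0
27: 11110000 → 1, fb=1
28: 11100001 → 1, fb=1
29: 11000011 → 1, fb=0
30: 10000110 → 1, fb=1
31: 00001101 → 0, fb=0
32: 00011010 → 0, fb=0
33: 00110100 → 0, fb=1
34: 01101001 → 0, fb=1
35: 11010011 → 1, fb=0
36: 10100110 → 1, fb=1
37: 01001101 → 0, fb=0
38: 10011010 → 1, fb=1
39: 00110101 → 0, fb=1
40: 01101011 → 0, fb=0
41: 11010110 → 1, fb=1
42: 10101101 → 1, fb=1
43: 01011011 → 0, fb=0
44: 10110110 → 1, fb=1
45: 01101101 → 0, fb=0
46: 11011010 → 1, fb=1
47: 10110101 → 1, fb=0
48: 01101010 → 0, fb=0
49: 11010100 → 1, fb=0
50: 10101000 → 1, fb=0
51: 01010000 → 0, fb=0
52: 10100000 → 1, fb=1
53: 01000001 → 0, fb=0
54: 10000010 → 1, fb=0
55: 00000100 → 0, fb=1
56: 00001001 → 0, fb=1
57: 00010011 → 0, fb=1
58: 00100111 → 0, fb=0
59: 01001110 → 0, fb=1
60: 10011101 → 1, fb=1
61: 00111011 → 0, fb=0
62: 01110110 → 0, fb=0
63: 11101100 → 1, fb=1
64: 11011001 → 1, fb=0
65: 10110010 → 1, fb=0
66: 01100100 → 0, fb=1
67: 11001001 → 1, fb=0
68: 10010010 → 1, fb=0
69: 00100100 → 0, fb=1
70: 01001001 → 0, fb=1
71: 10010011 → 1, fb=0
72: 00100110 → 0, fb=0
73: 01001100 → 0, fb=0
74: 10011000 → 1, fb=0
75: 00110000 → 0, fb=0
76: 01100000 → 0, fb=0
77: 11000000 → 1, fb=1
78: 10000001 → 1, fb=1
79: 00000011 → 0, fb=1
80: 00000111 → 0, fb=0
81: 00001110 → 0, fb=1
82: 00011101 → 0, fb=0
83: 00111010 → 0, fb=0
84: 01110100 → 0, fb=1
85: 11101001 → 1, fb=0
86: 11010010 → 1, fb=0
87: 10100100 → 1, fb=0
88: 01001000 → 0, fb=1
89: 10010001 → 1, fb=1
90: 00100011 → 0, fb=1
91: 01000111 → 0, fb=0
92: 10001110 → 1, fb=0
93: 00011100 → 0, fb=0
94: 00111000 → 0, fb=1
95: 01110001 → 0, fb=0
96: 11100010 → 1, fb=0
97: 11000100 → 1, fb=0
98: 10001000 → 1, fb=0
99: 00010000 → 0, fb=0
100: 00100000 → 0, fb=0
101: 01000000 → 0, fb=0
102: 10000000 → 1, fb=1
103: 00000001 → 0, fb=0
104: 00000010 → 0, fb=1
105: 00000101 → 0, fb=1
106: 00001011 → 0, fb=0
107: 00010110 → 0, fb=0
108: 00101100 → 0, fb=0
109: 01011000 → 0, fb=1
110: 10110001 → 1, fb=1
111: 01100011 → 0, fb=1
112: 11000111 → 1, fb=1
113: 10001111 → 1, fb=0
114: 00011110 → 0, fb=1
115: 00111101 → 0, fb=0
116: 01111010 → 0, fb=0
117: 11110100 → 1, fb=0
118: 11101000 → 1, fb=0
119: 11010000 → 1, fb=1
120: 10100001 → 1, fb=1
121: 01000011 → 0, fb=1
122: 10000111 → 1, fb=1

110000100010111010111101101111100001101001101011011010100000100111011001001001100000011101001000111000100000001011000111101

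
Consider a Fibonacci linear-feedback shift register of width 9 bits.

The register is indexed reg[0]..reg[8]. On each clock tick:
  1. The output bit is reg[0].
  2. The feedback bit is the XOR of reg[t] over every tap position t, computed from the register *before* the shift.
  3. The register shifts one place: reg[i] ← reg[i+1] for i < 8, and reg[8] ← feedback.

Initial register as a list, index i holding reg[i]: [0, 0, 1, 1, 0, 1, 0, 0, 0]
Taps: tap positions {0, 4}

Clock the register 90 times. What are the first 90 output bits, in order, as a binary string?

001101000011101111000011111111100000111101111100010111001100100000100101001110110100011110

step | reg (before) | out | fb
   0 | 001101000 | 0 | 0
   1 | 011010000 | 0 | 1
   2 | 110100001 | 1 | 1
   3 | 101000011 | 1 | 1
   4 | 010000111 | 0 | 0
   5 | 100001110 | 1 | 1
   6 | 000011101 | 0 | 1
   7 | 000111011 | 0 | 1
   8 | 001110111 | 0 | 1
   9 | 011101111 | 0 | 0
  10 | 111011110 | 1 | 0
  11 | 110111100 | 1 | 0
  12 | 101111000 | 1 | 0
  13 | 011110000 | 0 | 1
  14 | 111100001 | 1 | 1
  15 | 111000011 | 1 | 1
  16 | 110000111 | 1 | 1
  17 | 100001111 | 1 | 1
  18 | 000011111 | 0 | 1
  19 | 000111111 | 0 | 1
  20 | 001111111 | 0 | 1
  21 | 011111111 | 0 | 1
  22 | 111111111 | 1 | 0
  23 | 111111110 | 1 | 0
  24 | 111111100 | 1 | 0
  25 | 111111000 | 1 | 0
  26 | 111110000 | 1 | 0
  27 | 111100000 | 1 | 1
  28 | 111000001 | 1 | 1
  29 | 110000011 | 1 | 1
  30 | 100000111 | 1 | 1
  31 | 000001111 | 0 | 0
  32 | 000011110 | 0 | 1
  33 | 000111101 | 0 | 1
  34 | 001111011 | 0 | 1
  35 | 011110111 | 0 | 1
  36 | 111101111 | 1 | 1
  37 | 111011111 | 1 | 0
  38 | 110111110 | 1 | 0
  39 | 101111100 | 1 | 0
  40 | 011111000 | 0 | 1
  41 | 111110001 | 1 | 0
  42 | 111100010 | 1 | 1
  43 | 111000101 | 1 | 1
  44 | 110001011 | 1 | 1
  45 | 100010111 | 1 | 0
  46 | 000101110 | 0 | 0
  47 | 001011100 | 0 | 1
  48 | 010111001 | 0 | 1
  49 | 101110011 | 1 | 0
  50 | 011100110 | 0 | 0
  51 | 111001100 | 1 | 1
  52 | 110011001 | 1 | 0
  53 | 100110010 | 1 | 0
  54 | 001100100 | 0 | 0
  55 | 011001000 | 0 | 0
  56 | 110010000 | 1 | 0
  57 | 100100000 | 1 | 1
  58 | 001000001 | 0 | 0
  59 | 010000010 | 0 | 0
  60 | 100000100 | 1 | 1
  61 | 000001001 | 0 | 0
  62 | 000010010 | 0 | 1
  63 | 000100101 | 0 | 0
  64 | 001001010 | 0 | 0
  65 | 010010100 | 0 | 1
  66 | 100101001 | 1 | 1
  67 | 001010011 | 0 | 1
  68 | 010100111 | 0 | 0
  69 | 101001110 | 1 | 1
  70 | 010011101 | 0 | 1
  71 | 100111011 | 1 | 0
  72 | 001110110 | 0 | 1
  73 | 011101101 | 0 | 0
  74 | 111011010 | 1 | 0
  75 | 110110100 | 1 | 0
  76 | 101101000 | 1 | 1
  77 | 011010001 | 0 | 1
  78 | 110100011 | 1 | 1
  79 | 101000111 | 1 | 1
  80 | 010001111 | 0 | 0
  81 | 100011110 | 1 | 0
  82 | 000111100 | 0 | 1
  83 | 001111001 | 0 | 1
  84 | 011110011 | 0 | 1
  85 | 111100111 | 1 | 1
  86 | 111001111 | 1 | 1
  87 | 110011111 | 1 | 0
  88 | 100111110 | 1 | 0
  89 | 001111100 | 0 | 1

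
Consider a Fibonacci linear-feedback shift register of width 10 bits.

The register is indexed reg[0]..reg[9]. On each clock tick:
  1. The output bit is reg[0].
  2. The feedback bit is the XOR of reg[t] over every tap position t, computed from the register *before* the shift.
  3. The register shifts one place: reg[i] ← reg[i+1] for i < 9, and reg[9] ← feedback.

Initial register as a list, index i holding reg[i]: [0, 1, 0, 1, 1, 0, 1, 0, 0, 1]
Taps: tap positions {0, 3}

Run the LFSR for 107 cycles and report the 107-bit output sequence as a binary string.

tick  register→output (feedback)
  0  0101101001→0 (1)
  1  1011010011→1 (0)
  2  0110100110→0 (0)
  3  1101001100→1 (0)
  4  1010011000→1 (1)
  5  0100110001→0 (0)
  6  1001100010→1 (0)
  7  0011000100→0 (1)
  8  0110001001→0 (0)
  9  1100010010→1 (1)
 10  1000100101→1 (1)
 11  0001001011→0 (1)
 12  0010010111→0 (0)
 13  0100101110→0 (0)
 14  1001011100→1 (0)
 15  0010111000→0 (0)
 16  0101110000→0 (1)
 17  1011100001→1 (0)
 18  0111000010→0 (1)
 19  1110000101→1 (1)
 20  1100001011→1 (1)
 21  1000010111→1 (1)
 22  0000101111→0 (0)
 23  0001011110→0 (1)
 24  0010111101→0 (0)
 25  0101111010→0 (1)
 26  1011110101→1 (0)
 27  0111101010→0 (1)
 28  1111010101→1 (0)
 29  1110101010→1 (1)
 30  1101010101→1 (0)
 31  1010101010→1 (1)
 32  0101010101→0 (1)
 33  1010101011→1 (1)
 34  0101010111→0 (1)
 35  1010101111→1 (1)
 36  0101011111→0 (1)
 37  1010111111→1 (1)
 38  0101111111→0 (1)
 39  1011111111→1 (0)
 40  0111111110→0 (1)
 41  1111111101→1 (0)
 42  1111111010→1 (0)
 43  1111110100→1 (0)
 44  1111101000→1 (0)
 45  1111010000→1 (0)
 46  1110100000→1 (1)
 47  1101000001→1 (0)
 48  1010000010→1 (1)
 49  0100000101→0 (0)
 50  1000001010→1 (1)
 51  0000010101→0 (0)
 52  0000101010→0 (0)
 53  0001010100→0 (1)
 54  0010101001→0 (0)
 55  0101010010→0 (1)
 56  1010100101→1 (1)
 57  0101001011→0 (1)
 58  1010010111→1 (1)
 59  0100101111→0 (0)
 60  1001011110→1 (0)
 61  0010111100→0 (0)
 62  0101111000→0 (1)
 63  1011110001→1 (0)
 64  0111100010→0 (1)
 65  1111000101→1 (0)
 66  1110001010→1 (1)
 67  1100010101→1 (1)
 68  1000101011→1 (1)
 69  0001010111→0 (1)
 70  0010101111→0 (0)
 71  0101011110→0 (1)
 72  1010111101→1 (1)
 73  0101111011→0 (1)
 74  1011110111→1 (0)
 75  0111101110→0 (1)
 76  1111011101→1 (0)
 77  1110111010→1 (1)
 78  1101110101→1 (0)
 79  1011101010→1 (0)
 80  0111010100→0 (1)
 81  1110101001→1 (1)
 82  1101010011→1 (0)
 83  1010100110→1 (1)
 84  0101001101→0 (1)
 85  1010011011→1 (1)
 86  0100110111→0 (0)
 87  1001101110→1 (0)
 88  0011011100→0 (1)
 89  0110111001→0 (0)
 90  1101110010→1 (0)
 91  1011100100→1 (0)
 92  0111001000→0 (1)
 93  1110010001→1 (1)
 94  1100100011→1 (1)
 95  1001000111→1 (0)
 96  0010001110→0 (0)
 97  0100011100→0 (0)
 98  1000111000→1 (1)
 99  0001110001→0 (1)
100  0011100011→0 (1)
101  0111000111→0 (1)
102  1110001111→1 (1)
103  1100011111→1 (1)
104  1000111111→1 (1)
105  0001111111→0 (1)
106  0011111111→0 (1)

01011010011000100101110000101111010101010111111110100000101010010111100010101111011101010011011100100011100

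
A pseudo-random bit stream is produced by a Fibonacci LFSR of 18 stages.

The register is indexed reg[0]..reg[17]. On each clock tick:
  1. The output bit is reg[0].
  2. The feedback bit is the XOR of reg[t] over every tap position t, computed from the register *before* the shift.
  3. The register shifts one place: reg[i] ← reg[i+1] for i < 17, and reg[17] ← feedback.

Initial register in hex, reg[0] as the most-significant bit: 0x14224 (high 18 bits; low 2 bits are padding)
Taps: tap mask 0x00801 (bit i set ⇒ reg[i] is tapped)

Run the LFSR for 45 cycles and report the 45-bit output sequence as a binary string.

k : reg_k → out_k, fb_k
0: 000101000010001001 → 0, fb=0
1: 001010000100010010 → 0, fb=0
2: 010100001000100100 → 0, fb=0
3: 101000010001001000 → 1, fb=0
4: 010000100010010000 → 0, fb=0
5: 100001000100100000 → 1, fb=1
6: 000010001001000001 → 0, fb=1
7: 000100010010000011 → 0, fb=0
8: 001000100100000110 → 0, fb=0
9: 010001001000001100 → 0, fb=0
10: 100010010000011000 → 1, fb=1
11: 000100100000110001 → 0, fb=0
12: 001001000001100010 → 0, fb=1
13: 010010000011000101 → 0, fb=1
14: 100100000110001011 → 1, fb=1
15: 001000001100010111 → 0, fb=0
16: 010000011000101110 → 0, fb=0
17: 100000110001011100 → 1, fb=0
18: 000001100010111000 → 0, fb=0
19: 000011000101110000 → 0, fb=1
20: 000110001011100001 → 0, fb=1
21: 001100010111000011 → 0, fb=1
22: 011000101110000111 → 0, fb=0
23: 110001011100001110 → 1, fb=1
24: 100010111000011101 → 1, fb=1
25: 000101110000111011 → 0, fb=0
26: 001011100001110110 → 0, fb=1
27: 010111000011101101 → 0, fb=1
28: 101110000111011011 → 1, fb=0
29: 011100001110110110 → 0, fb=0
30: 111000011101101100 → 1, fb=0
31: 110000111011011000 → 1, fb=0
32: 100001110110110000 → 1, fb=1
33: 000011101101100001 → 0, fb=1
34: 000111011011000011 → 0, fb=1
35: 001110110110000111 → 0, fb=0
36: 011101101100001110 → 0, fb=0
37: 111011011000011100 → 1, fb=1
38: 110110110000111001 → 1, fb=1
39: 101101100001110011 → 1, fb=0
40: 011011000011100110 → 0, fb=1
41: 110110000111001101 → 1, fb=0
42: 101100001110011010 → 1, fb=1
43: 011000011100110101 → 0, fb=0
44: 110000111001101010 → 1, fb=0

000101000010001001000001100010111000011101101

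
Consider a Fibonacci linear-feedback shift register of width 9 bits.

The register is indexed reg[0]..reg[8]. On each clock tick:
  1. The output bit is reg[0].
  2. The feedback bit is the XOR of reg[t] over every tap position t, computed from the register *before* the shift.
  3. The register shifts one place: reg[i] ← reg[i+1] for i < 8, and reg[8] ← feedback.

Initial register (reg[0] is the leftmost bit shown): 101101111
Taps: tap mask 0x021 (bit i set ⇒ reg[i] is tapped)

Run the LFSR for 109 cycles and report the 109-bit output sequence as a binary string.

1011011110100001110011000010010001010111010111100100101110011100000011101110100111101010010100000010101010111

k : reg_k → out_k, fb_k
0: 101101111 → 1, fb=0
1: 011011110 → 0, fb=1
2: 110111101 → 1, fb=0
3: 101111010 → 1, fb=0
4: 011110100 → 0, fb=0
5: 111101000 → 1, fb=0
6: 111010000 → 1, fb=1
7: 110100001 → 1, fb=1
8: 101000011 → 1, fb=1
9: 010000111 → 0, fb=0
10: 100001110 → 1, fb=0
11: 000011100 → 0, fb=1
12: 000111001 → 0, fb=1
13: 001110011 → 0, fb=0
14: 011100110 → 0, fb=0
15: 111001100 → 1, fb=0
16: 110011000 → 1, fb=0
17: 100110000 → 1, fb=1
18: 001100001 → 0, fb=0
19: 011000010 → 0, fb=0
20: 110000100 → 1, fb=1
21: 100001001 → 1, fb=0
22: 000010010 → 0, fb=0
23: 000100100 → 0, fb=0
24: 001001000 → 0, fb=1
25: 010010001 → 0, fb=0
26: 100100010 → 1, fb=1
27: 001000101 → 0, fb=0
28: 010001010 → 0, fb=1
29: 100010101 → 1, fb=1
30: 000101011 → 0, fb=1
31: 001010111 → 0, fb=0
32: 010101110 → 0, fb=1
33: 101011101 → 1, fb=0
34: 010111010 → 0, fb=1
35: 101110101 → 1, fb=1
36: 011101011 → 0, fb=1
37: 111010111 → 1, fb=1
38: 110101111 → 1, fb=0
39: 101011110 → 1, fb=0
40: 010111100 → 0, fb=1
41: 101111001 → 1, fb=0
42: 011110010 → 0, fb=0
43: 111100100 → 1, fb=1
44: 111001001 → 1, fb=0
45: 110010010 → 1, fb=1
46: 100100101 → 1, fb=1
47: 001001011 → 0, fb=1
48: 010010111 → 0, fb=0
49: 100101110 → 1, fb=0
50: 001011100 → 0, fb=1
51: 010111001 → 0, fb=1
52: 101110011 → 1, fb=1
53: 011100111 → 0, fb=0
54: 111001110 → 1, fb=0
55: 110011100 → 1, fb=0
56: 100111000 → 1, fb=0
57: 001110000 → 0, fb=0
58: 011100000 → 0, fb=0
59: 111000000 → 1, fb=1
60: 110000001 → 1, fb=1
61: 100000011 → 1, fb=1
62: 000000111 → 0, fb=0
63: 000001110 → 0, fb=1
64: 000011101 → 0, fb=1
65: 000111011 → 0, fb=1
66: 001110111 → 0, fb=0
67: 011101110 → 0, fb=1
68: 111011101 → 1, fb=0
69: 110111010 → 1, fb=0
70: 101110100 → 1, fb=1
71: 011101001 → 0, fb=1
72: 111010011 → 1, fb=1
73: 110100111 → 1, fb=1
74: 101001111 → 1, fb=0
75: 010011110 → 0, fb=1
76: 100111101 → 1, fb=0
77: 001111010 → 0, fb=1
78: 011110101 → 0, fb=0
79: 111101010 → 1, fb=0
80: 111010100 → 1, fb=1
81: 110101001 → 1, fb=0
82: 101010010 → 1, fb=1
83: 010100101 → 0, fb=0
84: 101001010 → 1, fb=0
85: 010010100 → 0, fb=0
86: 100101000 → 1, fb=0
87: 001010000 → 0, fb=0
88: 010100000 → 0, fb=0
89: 101000000 → 1, fb=1
90: 010000001 → 0, fb=0
91: 100000010 → 1, fb=1
92: 000000101 → 0, fb=0
93: 000001010 → 0, fb=1
94: 000010101 → 0, fb=0
95: 000101010 → 0, fb=1
96: 001010101 → 0, fb=0
97: 010101010 → 0, fb=1
98: 101010101 → 1, fb=1
99: 010101011 → 0, fb=1
100: 101010111 → 1, fb=1
101: 010101111 → 0, fb=1
102: 101011111 → 1, fb=0
103: 010111110 → 0, fb=1
104: 101111101 → 1, fb=0
105: 011111010 → 0, fb=1
106: 111110101 → 1, fb=1
107: 111101011 → 1, fb=0
108: 111010110 → 1, fb=1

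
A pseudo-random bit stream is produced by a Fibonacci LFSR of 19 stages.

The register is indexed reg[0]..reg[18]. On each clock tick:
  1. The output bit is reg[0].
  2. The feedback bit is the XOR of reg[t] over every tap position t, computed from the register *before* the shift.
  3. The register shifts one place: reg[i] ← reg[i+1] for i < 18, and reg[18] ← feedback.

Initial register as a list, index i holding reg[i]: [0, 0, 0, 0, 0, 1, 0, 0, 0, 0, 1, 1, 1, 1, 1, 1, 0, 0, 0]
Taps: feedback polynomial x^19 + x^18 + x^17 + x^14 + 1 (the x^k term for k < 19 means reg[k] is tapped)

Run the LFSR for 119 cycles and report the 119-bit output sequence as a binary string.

tick  register→output (feedback)
  0  0000010000111111000→0 (1)
  1  0000100001111110001→0 (0)
  2  0001000011111100010→0 (1)
  3  0010000111111000101→0 (1)
  4  0100001111110001011→0 (0)
  5  1000011111100010110→1 (1)
  6  0000111111000101101→0 (1)
  7  0001111110001011011→0 (1)
  8  0011111100010110111→0 (1)
  9  0111111000101101111→0 (0)
 10  1111110001011011110→1 (1)
 11  1111100010110111101→1 (1)
 12  1111000101101111011→1 (0)
 13  1110001011011110110→1 (1)
 14  1100010110111101101→1 (0)
 15  1000101101111011010→1 (1)
 16  0001011011110110101→0 (0)
 17  0010110111101101010→0 (1)
 18  0101101111011010101→0 (0)
 19  1011011110110101010→1 (0)
 20  0110111101101010100→0 (1)
 21  1101111011010101001→1 (0)
 22  1011110110101010010→1 (1)
 23  0111101101010100101→0 (1)
 24  1111011010101001011→1 (1)
 25  1110110101010010111→1 (0)
 26  1101101010100101110→1 (0)
 27  1011010101001011100→1 (0)
 28  0110101010010111000→0 (1)
 29  1101010100101110001→1 (1)
 30  1010101001011100011→1 (1)
 31  0101010010111000111→0 (0)
 32  1010100101110001110→1 (0)
 33  0101001011100011100→0 (1)
 34  1010010111000111001→1 (1)
 35  0100101110001110011→0 (1)
 36  1001011100011100111→1 (1)
 37  0010111000111001111→0 (0)
 38  0101110001110011110→0 (0)
 39  1011100011100111100→1 (0)
 40  0111000111001111000→0 (1)
 41  1110001110011110001→1 (1)
 42  1100011100111100011→1 (1)
 43  1000111001111000111→1 (1)
 44  0001110011110001111→0 (0)
 45  0011100111100011110→0 (0)
 46  0111001111000111100→0 (1)
 47  1110011110001111001→1 (1)
 48  1100111100011110011→1 (0)
 49  1001111000111100110→1 (0)
 50  0011110001111001100→0 (0)
 51  0111100011110011000→0 (1)
 52  1111000111100110001→1 (1)
 53  1110001111001100011→1 (1)
 54  1100011110011000111→1 (1)
 55  1000111100110001111→1 (1)
 56  0001111001100011111→0 (1)
 57  0011110011000111111→0 (1)
 58  0111100110001111111→0 (1)
 59  1111001100011111111→1 (0)
 60  1110011000111111110→1 (1)
 61  1100110001111111101→1 (1)
 62  1001100011111111011→1 (0)
 63  0011000111111110110→0 (0)
 64  0110001111111101100→0 (0)
 65  1100011111111011000→1 (0)
 66  1000111111110110000→1 (0)
 67  0001111111101100000→0 (0)
 68  0011111111011000000→0 (0)
 69  0111111110110000000→0 (0)
 70  1111111101100000000→1 (1)
 71  1111111011000000001→1 (0)
 72  1111110110000000010→1 (0)
 73  1111101100000000100→1 (1)
 74  1111011000000001001→1 (0)
 75  1110110000000010010→1 (1)
 76  1101100000000100101→1 (0)
 77  1011000000001001010→1 (0)
 78  0110000000010010100→0 (1)
 79  1100000000100101001→1 (0)
 80  1000000001001010010→1 (1)
 81  0000000010010100101→0 (1)
 82  0000000100101001011→0 (0)
 83  0000001001010010110→0 (0)
 84  0000010010100101100→0 (0)
 85  0000100101001011000→0 (1)
 86  0001001010010110001→0 (0)
 87  0010010100101100010→0 (1)
 88  0100101001011000101→0 (1)
 89  1001010010110001011→1 (1)
 90  0010100101100010111→0 (1)
 91  0101001011000101111→0 (0)
 92  1010010110001011110→1 (1)
 93  0100101100010111101→0 (0)
 94  1001011000101111010→1 (1)
 95  0010110001011110101→0 (0)
 96  0101100010111101010→0 (1)
 97  1011000101111010101→1 (1)
 98  0110001011110101011→0 (0)
 99  1100010111101010110→1 (1)
100  1000101111010101101→1 (0)
101  0001011110101011010→0 (0)
102  0010111101010110100→0 (1)
103  0101111010101101001→0 (1)
104  1011110101011010011→1 (0)
105  0111101010110100110→0 (1)
106  1111010101101001101→1 (0)
107  1110101011010011010→1 (1)
108  1101010110100110101→1 (1)
109  1010101101001101011→1 (1)
110  0101011010011010111→0 (1)
111  1010110100110101111→1 (1)
112  0101101001101011111→0 (1)
113  1011010011010111111→1 (0)
114  0110100110101111110→0 (0)
115  1101001101011111100→1 (0)
116  1010011010111111000→1 (0)
117  0100110101111110000→0 (1)
118  1001101011111100001→1 (0)

00000100001111110001011011110110101010010111000111001111000111100110001111111101100000000100101001011000101111010101101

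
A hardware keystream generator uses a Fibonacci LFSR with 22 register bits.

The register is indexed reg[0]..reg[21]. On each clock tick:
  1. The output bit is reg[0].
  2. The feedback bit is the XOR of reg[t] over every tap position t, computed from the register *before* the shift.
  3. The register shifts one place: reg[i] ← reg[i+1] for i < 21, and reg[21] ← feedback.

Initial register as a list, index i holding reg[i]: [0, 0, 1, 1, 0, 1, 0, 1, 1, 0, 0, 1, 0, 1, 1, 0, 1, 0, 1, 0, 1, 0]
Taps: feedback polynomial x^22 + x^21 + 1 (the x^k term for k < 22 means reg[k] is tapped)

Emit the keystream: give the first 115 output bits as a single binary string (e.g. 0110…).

step | reg (before) | out | fb
   0 | 0011010110010110101010 | 0 | 0
   1 | 0110101100101101010100 | 0 | 0
   2 | 1101011001011010101000 | 1 | 1
   3 | 1010110010110101010001 | 1 | 0
   4 | 0101100101101010100010 | 0 | 0
   5 | 1011001011010101000100 | 1 | 1
   6 | 0110010110101010001001 | 0 | 1
   7 | 1100101101010100010011 | 1 | 0
   8 | 1001011010101000100110 | 1 | 1
   9 | 0010110101010001001101 | 0 | 1
  10 | 0101101010100010011011 | 0 | 1
  11 | 1011010101000100110111 | 1 | 0
  12 | 0110101010001001101110 | 0 | 0
  13 | 1101010100010011011100 | 1 | 1
  14 | 1010101000100110111001 | 1 | 0
  15 | 0101010001001101110010 | 0 | 0
  16 | 1010100010011011100100 | 1 | 1
  17 | 0101000100110111001001 | 0 | 1
  18 | 1010001001101110010011 | 1 | 0
  19 | 0100010011011100100110 | 0 | 0
  20 | 1000100110111001001100 | 1 | 1
  21 | 0001001101110010011001 | 0 | 1
  22 | 0010011011100100110011 | 0 | 1
  23 | 0100110111001001100111 | 0 | 1
  24 | 1001101110010011001111 | 1 | 0
  25 | 0011011100100110011110 | 0 | 0
  26 | 0110111001001100111100 | 0 | 0
  27 | 1101110010011001111000 | 1 | 1
  28 | 1011100100110011110001 | 1 | 0
  29 | 0111001001100111100010 | 0 | 0
  30 | 1110010011001111000100 | 1 | 1
  31 | 1100100110011110001001 | 1 | 0
  32 | 1001001100111100010010 | 1 | 1
  33 | 0010011001111000100101 | 0 | 1
  34 | 0100110011110001001011 | 0 | 1
  35 | 1001100111100010010111 | 1 | 0
  36 | 0011001111000100101110 | 0 | 0
  37 | 0110011110001001011100 | 0 | 0
  38 | 1100111100010010111000 | 1 | 1
  39 | 1001111000100101110001 | 1 | 0
  40 | 0011110001001011100010 | 0 | 0
  41 | 0111100010010111000100 | 0 | 0
  42 | 1111000100101110001000 | 1 | 1
  43 | 1110001001011100010001 | 1 | 0
  44 | 1100010010111000100010 | 1 | 1
  45 | 1000100101110001000101 | 1 | 0
  46 | 0001001011100010001010 | 0 | 0
  47 | 0010010111000100010100 | 0 | 0
  48 | 0100101110001000101000 | 0 | 0
  49 | 1001011100010001010000 | 1 | 1
  50 | 0010111000100010100001 | 0 | 1
  51 | 0101110001000101000011 | 0 | 1
  52 | 1011100010001010000111 | 1 | 0
  53 | 0111000100010100001110 | 0 | 0
  54 | 1110001000101000011100 | 1 | 1
  55 | 1100010001010000111001 | 1 | 0
  56 | 1000100010100001110010 | 1 | 1
  57 | 0001000101000011100101 | 0 | 1
  58 | 0010001010000111001011 | 0 | 1
  59 | 0100010100001110010111 | 0 | 1
  60 | 1000101000011100101111 | 1 | 0
  61 | 0001010000111001011110 | 0 | 0
  62 | 0010100001110010111100 | 0 | 0
  63 | 0101000011100101111000 | 0 | 0
  64 | 1010000111001011110000 | 1 | 1
  65 | 0100001110010111100001 | 0 | 1
  66 | 1000011100101111000011 | 1 | 0
  67 | 0000111001011110000110 | 0 | 0
  68 | 0001110010111100001100 | 0 | 0
  69 | 0011100101111000011000 | 0 | 0
  70 | 0111001011110000110000 | 0 | 0
  71 | 1110010111100001100000 | 1 | 1
  72 | 1100101111000011000001 | 1 | 0
  73 | 1001011110000110000010 | 1 | 1
  74 | 0010111100001100000101 | 0 | 1
  75 | 0101111000011000001011 | 0 | 1
  76 | 1011110000110000010111 | 1 | 0
  77 | 0111100001100000101110 | 0 | 0
  78 | 1111000011000001011100 | 1 | 1
  79 | 1110000110000010111001 | 1 | 0
  80 | 1100001100000101110010 | 1 | 1
  81 | 1000011000001011100101 | 1 | 0
  82 | 0000110000010111001010 | 0 | 0
  83 | 0001100000101110010100 | 0 | 0
  84 | 0011000001011100101000 | 0 | 0
  85 | 0110000010111001010000 | 0 | 0
  86 | 1100000101110010100000 | 1 | 1
  87 | 1000001011100101000001 | 1 | 0
  88 | 0000010111001010000010 | 0 | 0
  89 | 0000101110010100000100 | 0 | 0
  90 | 0001011100101000001000 | 0 | 0
  91 | 0010111001010000010000 | 0 | 0
  92 | 0101110010100000100000 | 0 | 0
  93 | 1011100101000001000000 | 1 | 1
  94 | 0111001010000010000001 | 0 | 1
  95 | 1110010100000100000011 | 1 | 0
  96 | 1100101000001000000110 | 1 | 1
  97 | 1001010000010000001101 | 1 | 0
  98 | 0010100000100000011010 | 0 | 0
  99 | 0101000001000000110100 | 0 | 0
 100 | 1010000010000001101000 | 1 | 1
 101 | 0100000100000011010001 | 0 | 1
 102 | 1000001000000110100011 | 1 | 0
 103 | 0000010000001101000110 | 0 | 0
 104 | 0000100000011010001100 | 0 | 0
 105 | 0001000000110100011000 | 0 | 0
 106 | 0010000001101000110000 | 0 | 0
 107 | 0100000011010001100000 | 0 | 0
 108 | 1000000110100011000000 | 1 | 1
 109 | 0000001101000110000001 | 0 | 1
 110 | 0000011010001100000011 | 0 | 1
 111 | 0000110100011000000111 | 0 | 1
 112 | 0001101000110000001111 | 0 | 1
 113 | 0011010001100000011111 | 0 | 1
 114 | 0110100011000000111111 | 0 | 1

0011010110010110101010001001101110010011001111000100101110001000101000011100101111000011000001011100101000001000000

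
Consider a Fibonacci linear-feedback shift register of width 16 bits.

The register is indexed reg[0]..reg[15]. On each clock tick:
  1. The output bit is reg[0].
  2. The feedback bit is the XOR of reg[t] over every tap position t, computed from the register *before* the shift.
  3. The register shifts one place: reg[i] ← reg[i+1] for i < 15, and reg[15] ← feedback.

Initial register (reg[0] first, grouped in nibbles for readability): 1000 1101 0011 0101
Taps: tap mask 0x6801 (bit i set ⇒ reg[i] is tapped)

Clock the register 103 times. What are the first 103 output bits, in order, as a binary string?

k : reg_k → out_k, fb_k
0: 1000110100110101 → 1, fb=1
1: 0001101001101011 → 0, fb=1
2: 0011010011010111 → 0, fb=1
3: 0110100110101111 → 0, fb=0
4: 1101001101011110 → 1, fb=0
5: 1010011010111100 → 1, fb=1
6: 0100110101111001 → 0, fb=1
7: 1001101011110011 → 1, fb=1
8: 0011010111100111 → 0, fb=0
9: 0110101111001110 → 0, fb=0
10: 1101011110011100 → 1, fb=1
11: 1010111100111001 → 1, fb=0
12: 0101111001110010 → 0, fb=0
13: 1011110011100100 → 1, fb=0
14: 0111100111001000 → 0, fb=0
15: 1111001110010000 → 1, fb=0
16: 1110011100100000 → 1, fb=1
17: 1100111001000001 → 1, fb=1
18: 1001110010000011 → 1, fb=0
19: 0011100100000110 → 0, fb=0
20: 0111001000001100 → 0, fb=1
21: 1110010000011001 → 1, fb=0
22: 1100100000110010 → 1, fb=1
23: 1001000001100101 → 1, fb=0
24: 0010000011001010 → 0, fb=1
25: 0100000110010101 → 0, fb=0
26: 1000001100101010 → 1, fb=0
27: 0000011001010100 → 0, fb=0
28: 0000110010101000 → 0, fb=0
29: 0001100101010000 → 0, fb=1
30: 0011001010100001 → 0, fb=0
31: 0110010101000010 → 0, fb=1
32: 1100101010000101 → 1, fb=0
33: 1001010100001010 → 1, fb=0
34: 0010101000010100 → 0, fb=0
35: 0101010000101000 → 0, fb=0
36: 1010100001010000 → 1, fb=0
37: 0101000010100000 → 0, fb=0
38: 1010000101000000 → 1, fb=1
39: 0100001010000001 → 0, fb=0
40: 1000010100000010 → 1, fb=0
41: 0000101000000100 → 0, fb=1
42: 0001010000001001 → 0, fb=0
43: 0010100000010010 → 0, fb=0
44: 0101000000100100 → 0, fb=1
45: 1010000001001001 → 1, fb=1
46: 0100000010010011 → 0, fb=0
47: 1000000100100110 → 1, fb=1
48: 0000001001001101 → 0, fb=1
49: 0000010010011011 → 0, fb=0
50: 0000100100110110 → 0, fb=1
51: 0001001001101101 → 0, fb=1
52: 0010010011011011 → 0, fb=0
53: 0100100110110110 → 0, fb=1
54: 1001001101101101 → 1, fb=0
55: 0010011011011010 → 0, fb=0
56: 0100110110110100 → 0, fb=0
57: 1001101101101000 → 1, fb=1
58: 0011011011010001 → 0, fb=1
59: 0110110110100011 → 0, fb=1
60: 1101101101000111 → 1, fb=1
61: 1011011010001111 → 1, fb=1
62: 0110110100011111 → 0, fb=1
63: 1101101000111111 → 1, fb=0
64: 1011010001111110 → 1, fb=0
65: 0110100011111100 → 0, fb=0
66: 1101000111111000 → 1, fb=0
67: 1010001111110000 → 1, fb=0
68: 0100011111100000 → 0, fb=0
69: 1000111111000000 → 1, fb=1
70: 0001111110000001 → 0, fb=0
71: 0011111100000010 → 0, fb=1
72: 0111111000000101 → 0, fb=1
73: 1111110000001011 → 1, fb=0
74: 1111100000010110 → 1, fb=0
75: 1111000000101100 → 1, fb=0
76: 1110000001011000 → 1, fb=0
77: 1100000010110000 → 1, fb=0
78: 1000000101100000 → 1, fb=1
79: 0000001011000001 → 0, fb=0
80: 0000010110000010 → 0, fb=1
81: 0000101100000101 → 0, fb=1
82: 0001011000001011 → 0, fb=1
83: 0010110000010111 → 0, fb=1
84: 0101100000101111 → 0, fb=0
85: 1011000001011110 → 1, fb=0
86: 0110000010111100 → 0, fb=0
87: 1100000101111000 → 1, fb=0
88: 1000001011110000 → 1, fb=0
89: 0000010111100000 → 0, fb=0
90: 0000101111000000 → 0, fb=0
91: 0001011110000000 → 0, fb=0
92: 0010111100000000 → 0, fb=0
93: 0101111000000000 → 0, fb=0
94: 1011110000000000 → 1, fb=1
95: 0111100000000001 → 0, fb=0
96: 1111000000000010 → 1, fb=0
97: 1110000000000100 → 1, fb=0
98: 1100000000001000 → 1, fb=1
99: 1000000000010001 → 1, fb=0
100: 0000000000100010 → 0, fb=1
101: 0000000001000101 → 0, fb=1
102: 0000000010001011 → 0, fb=1

1000110100110101111001110010000011001010100001010000001001001101101101000111111000000101100000101111000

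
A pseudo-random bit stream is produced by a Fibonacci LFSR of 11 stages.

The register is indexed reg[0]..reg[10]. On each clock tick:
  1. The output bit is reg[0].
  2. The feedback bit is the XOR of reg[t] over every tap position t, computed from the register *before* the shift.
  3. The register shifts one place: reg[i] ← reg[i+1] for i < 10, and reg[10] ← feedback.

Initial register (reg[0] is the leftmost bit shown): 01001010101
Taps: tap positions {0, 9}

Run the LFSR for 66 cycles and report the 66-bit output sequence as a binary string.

tick  register→output (feedback)
  0  01001010101→0 (0)
  1  10010101010→1 (0)
  2  00101010100→0 (0)
  3  01010101000→0 (0)
  4  10101010000→1 (1)
  5  01010100001→0 (0)
  6  10101000010→1 (0)
  7  01010000100→0 (0)
  8  10100001000→1 (1)
  9  01000010001→0 (0)
 10  10000100010→1 (0)
 11  00001000100→0 (0)
 12  00010001000→0 (0)
 13  00100010000→0 (0)
 14  01000100000→0 (0)
 15  10001000000→1 (1)
 16  00010000001→0 (0)
 17  00100000010→0 (1)
 18  01000000101→0 (0)
 19  10000001010→1 (0)
 20  00000010100→0 (0)
 21  00000101000→0 (0)
 22  00001010000→0 (0)
 23  00010100000→0 (0)
 24  00101000000→0 (0)
 25  01010000000→0 (0)
 26  10100000000→1 (1)
 27  01000000001→0 (0)
 28  10000000010→1 (0)
 29  00000000100→0 (0)
 30  00000001000→0 (0)
 31  00000010000→0 (0)
 32  00000100000→0 (0)
 33  00001000000→0 (0)
 34  00010000000→0 (0)
 35  00100000000→0 (0)
 36  01000000000→0 (0)
 37  10000000000→1 (1)
 38  00000000001→0 (0)
 39  00000000010→0 (1)
 40  00000000101→0 (0)
 41  00000001010→0 (1)
 42  00000010101→0 (0)
 43  00000101010→0 (1)
 44  00001010101→0 (0)
 45  00010101010→0 (1)
 46  00101010101→0 (0)
 47  01010101010→0 (1)
 48  10101010101→1 (1)
 49  01010101011→0 (1)
 50  10101010111→1 (0)
 51  01010101110→0 (1)
 52  10101011101→1 (1)
 53  01010111011→0 (1)
 54  10101110111→1 (0)
 55  01011101110→0 (1)
 56  10111011101→1 (1)
 57  01110111011→0 (1)
 58  11101110111→1 (0)
 59  11011101110→1 (0)
 60  10111011100→1 (1)
 61  01110111001→0 (0)
 62  11101110010→1 (0)
 63  11011100100→1 (1)
 64  10111001001→1 (1)
 65  01110010011→0 (1)

010010101010000100010000001010000000010000000000101010101011101110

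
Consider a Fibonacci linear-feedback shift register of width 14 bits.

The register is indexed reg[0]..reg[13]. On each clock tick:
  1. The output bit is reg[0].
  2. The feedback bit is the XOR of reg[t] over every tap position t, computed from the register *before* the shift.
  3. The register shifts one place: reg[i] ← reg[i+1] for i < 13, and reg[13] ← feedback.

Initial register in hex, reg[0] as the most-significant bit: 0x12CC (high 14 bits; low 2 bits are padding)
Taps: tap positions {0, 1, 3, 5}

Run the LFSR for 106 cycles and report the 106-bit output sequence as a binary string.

0001001011001111111000110100110101011000010110001000010011110100110100001000011110010101000110101101001010

tick  register→output (feedback)
  0  00010010110011→0 (1)
  1  00100101100111→0 (1)
  2  01001011001111→0 (1)
  3  10010110011111→1 (1)
  4  00101100111111→0 (1)
  5  01011001111111→0 (0)
  6  10110011111110→1 (0)
  7  01100111111100→0 (0)
  8  11001111111000→1 (1)
  9  10011111110001→1 (1)
 10  00111111100011→0 (0)
 11  01111111000110→0 (1)
 12  11111110001101→1 (0)
 13  11111100011010→1 (0)
 14  11111000110100→1 (1)
 15  11110001101001→1 (1)
 16  11100011010011→1 (0)
 17  11000110100110→1 (1)
 18  10001101001101→1 (0)
 19  00011010011010→0 (1)
 20  00110100110101→0 (0)
 21  01101001101010→0 (1)
 22  11010011010101→1 (1)
 23  10100110101011→1 (0)
 24  01001101010110→0 (0)
 25  10011010101100→1 (0)
 26  00110101011000→0 (0)
 27  01101010110000→0 (1)
 28  11010101100001→1 (0)
 29  10101011000010→1 (1)
 30  01010110000101→0 (1)
 31  10101100001011→1 (0)
 32  01011000010110→0 (0)
 33  10110000101100→1 (0)
 34  01100001011000→0 (1)
 35  11000010110001→1 (0)
 36  10000101100010→1 (0)
 37  00001011000100→0 (0)
 38  00010110001000→0 (0)
 39  00101100010000→0 (1)
 40  01011000100001→0 (0)
 41  10110001000010→1 (0)
 42  01100010000100→0 (1)
 43  11000100001001→1 (1)
 44  10001000010011→1 (1)
 45  00010000100111→0 (1)
 46  00100001001111→0 (0)
 47  01000010011110→0 (1)
 48  10000100111101→1 (0)
 49  00001001111010→0 (0)
 50  00010011110100→0 (1)
 51  00100111101001→0 (1)
 52  01001111010011→0 (0)
 53  10011110100110→1 (1)
 54  00111101001101→0 (0)
 55  01111010011010→0 (0)
 56  11110100110100→1 (0)
 57  11101001101000→1 (0)
 58  11010011010000→1 (1)
 59  10100110100001→1 (0)
 60  01001101000010→0 (0)
 61  10011010000100→1 (0)
 62  00110100001000→0 (0)
 63  01101000010000→0 (1)
 64  11010000100001→1 (1)
 65  10100001000011→1 (1)
 66  01000010000111→0 (1)
 67  10000100001111→1 (0)
 68  00001000011110→0 (0)
 69  00010000111100→0 (1)
 70  00100001111001→0 (0)
 71  01000011110010→0 (1)
 72  10000111100101→1 (0)
 73  00001111001010→0 (1)
 74  00011110010101→0 (0)
 75  00111100101010→0 (0)
 76  01111001010100→0 (0)
 77  11110010101000→1 (1)
 78  11100101010001→1 (1)
 79  11001010100011→1 (0)
 80  10010101000110→1 (1)
 81  00101010001101→0 (0)
 82  01010100011010→0 (1)
 83  10101000110101→1 (1)
 84  01010001101011→0 (0)
 85  10100011010110→1 (1)
 86  01000110101101→0 (0)
 87  10001101011010→1 (0)
 88  00011010110100→0 (1)
 89  00110101101001→0 (0)
 90  01101011010010→0 (1)
 91  11010110100101→1 (0)
 92  10101101001010→1 (0)
 93  01011010010100→0 (0)
 94  10110100101000→1 (1)
 95  01101001010001→0 (1)
 96  11010010100011→1 (1)
 97  10100101000111→1 (0)
 98  01001010001110→0 (1)
 99  10010100011101→1 (1)
100  00101000111011→0 (0)
101  01010001110110→0 (0)
102  10100011101100→1 (1)
103  01000111011001→0 (0)
104  10001110110010→1 (0)
105  00011101100100→0 (0)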